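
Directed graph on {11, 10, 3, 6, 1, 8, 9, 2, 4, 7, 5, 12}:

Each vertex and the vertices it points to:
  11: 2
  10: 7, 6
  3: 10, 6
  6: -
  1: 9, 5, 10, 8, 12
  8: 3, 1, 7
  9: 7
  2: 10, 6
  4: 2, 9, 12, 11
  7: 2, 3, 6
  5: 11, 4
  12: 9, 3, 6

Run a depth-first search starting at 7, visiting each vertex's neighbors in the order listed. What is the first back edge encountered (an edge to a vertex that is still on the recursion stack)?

DFS from 7 (visiting each vertex's neighbors in the order listed); mark gray on enter, black on exit:
7 gray
  2 gray
    10 gray
      10→7: 7 is gray → back edge
First back edge: 10 → 7.

10->7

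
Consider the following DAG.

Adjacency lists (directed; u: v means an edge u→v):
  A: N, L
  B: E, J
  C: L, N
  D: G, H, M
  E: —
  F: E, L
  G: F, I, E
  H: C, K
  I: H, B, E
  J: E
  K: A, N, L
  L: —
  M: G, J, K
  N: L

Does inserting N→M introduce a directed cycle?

Yes

Adding N→M creates a cycle iff M can already reach N.
Path from M: M → K → N.
So M → … → N → M is a cycle.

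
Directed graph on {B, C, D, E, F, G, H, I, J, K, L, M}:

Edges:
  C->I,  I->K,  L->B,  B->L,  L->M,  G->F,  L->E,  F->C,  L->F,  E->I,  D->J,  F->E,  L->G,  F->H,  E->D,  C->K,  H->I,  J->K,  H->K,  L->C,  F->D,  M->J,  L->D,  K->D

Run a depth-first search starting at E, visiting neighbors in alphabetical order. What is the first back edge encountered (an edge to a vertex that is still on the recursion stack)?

K->D

DFS from E (visiting neighbors in alphabetical order); mark gray on enter, black on exit:
E gray
  D gray
    J gray
      K gray
        K→D: D is gray → back edge
First back edge: K → D.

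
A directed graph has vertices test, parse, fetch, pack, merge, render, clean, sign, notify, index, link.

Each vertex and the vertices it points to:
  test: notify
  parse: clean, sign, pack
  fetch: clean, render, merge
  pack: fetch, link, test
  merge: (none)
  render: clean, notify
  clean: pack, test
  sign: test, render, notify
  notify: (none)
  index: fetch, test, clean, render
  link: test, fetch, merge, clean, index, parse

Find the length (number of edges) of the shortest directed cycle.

For each vertex v, BFS finds the shortest path from v back to v.
The shortest such closed walk is parse → pack → link → parse, length 3.

3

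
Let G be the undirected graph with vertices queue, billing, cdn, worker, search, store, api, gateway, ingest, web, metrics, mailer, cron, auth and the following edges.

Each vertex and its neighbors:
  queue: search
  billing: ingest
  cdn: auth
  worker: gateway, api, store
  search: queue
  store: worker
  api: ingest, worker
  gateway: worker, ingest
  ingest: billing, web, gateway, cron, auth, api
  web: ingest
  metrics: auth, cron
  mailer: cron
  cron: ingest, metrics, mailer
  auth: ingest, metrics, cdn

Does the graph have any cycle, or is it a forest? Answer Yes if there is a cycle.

DFS, tracking each vertex's parent; an edge to a visited non-parent vertex closes a cycle.
Start from store:
visit store (parent –)
  visit worker (parent store)
    visit gateway (parent worker)
      gateway–worker: parent, skip
      visit ingest (parent gateway)
        visit billing (parent ingest)
          billing–ingest: parent, skip
        visit web (parent ingest)
          web–ingest: parent, skip
        ingest–gateway: parent, skip
        visit cron (parent ingest)
          cron–ingest: parent, skip
          visit metrics (parent cron)
            visit auth (parent metrics)
              auth–ingest: ingest visited and ≠ parent → cycle
Cycle: ingest – cron – metrics – auth – ingest.

Yes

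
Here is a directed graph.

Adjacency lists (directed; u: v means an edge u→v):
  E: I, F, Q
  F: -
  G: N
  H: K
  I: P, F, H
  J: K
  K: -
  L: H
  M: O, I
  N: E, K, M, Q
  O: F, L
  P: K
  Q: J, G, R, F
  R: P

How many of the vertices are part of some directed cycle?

A vertex is on a directed cycle iff it belongs to a strongly connected component of size ≥ 2 (or has a self-loop).
The vertices on cycles are {E, G, N, Q} — 4 in total.

4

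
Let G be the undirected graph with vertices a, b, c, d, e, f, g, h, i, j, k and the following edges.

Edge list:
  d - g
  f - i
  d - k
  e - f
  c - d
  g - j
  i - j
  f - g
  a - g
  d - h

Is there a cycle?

DFS, tracking each vertex's parent; an edge to a visited non-parent vertex closes a cycle.
Start from d:
visit d (parent –)
  visit k (parent d)
    k–d: parent, skip
  visit h (parent d)
    h–d: parent, skip
  visit g (parent d)
    visit j (parent g)
      j–g: parent, skip
      visit i (parent j)
        visit f (parent i)
          f–g: g visited and ≠ parent → cycle
Cycle: g – j – i – f – g.

Yes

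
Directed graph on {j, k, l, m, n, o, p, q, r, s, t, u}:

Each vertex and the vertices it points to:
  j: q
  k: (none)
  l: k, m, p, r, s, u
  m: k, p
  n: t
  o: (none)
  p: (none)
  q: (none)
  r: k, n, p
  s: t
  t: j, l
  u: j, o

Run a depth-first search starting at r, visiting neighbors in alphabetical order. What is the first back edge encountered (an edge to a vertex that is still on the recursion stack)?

l→r

DFS from r (visiting neighbors in alphabetical order); mark gray on enter, black on exit:
r gray
  k gray
  k black
  n gray
    t gray
      j gray
        q gray
        q black
      j black
      l gray
        l→k: k black — skip
        m gray
          m→k: k black — skip
          p gray
          p black
        m black
        l→p: p black — skip
        l→r: r is gray → back edge
First back edge: l → r.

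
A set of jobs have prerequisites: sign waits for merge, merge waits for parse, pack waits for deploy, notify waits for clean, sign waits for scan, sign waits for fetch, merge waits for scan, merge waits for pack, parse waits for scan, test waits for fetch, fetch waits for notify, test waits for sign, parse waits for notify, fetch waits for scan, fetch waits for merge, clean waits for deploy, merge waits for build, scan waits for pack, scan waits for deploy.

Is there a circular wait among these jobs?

No

DFS with white/gray/black marking, starting from test:
test gray
  sign gray
    scan gray
      deploy gray
      deploy black
      pack gray
        pack→deploy: deploy black — skip
      pack black
    scan black
    merge gray
      merge→pack: pack black — skip
      build gray
      build black
      merge→scan: scan black — skip
      parse gray
        parse→scan: scan black — skip
        notify gray
          clean gray
            clean→deploy: deploy black — skip
          clean black
        notify black
      parse black
    merge black
    fetch gray
      fetch→scan: scan black — skip
      fetch→merge: merge black — skip
      fetch→notify: notify black — skip
    fetch black
  sign black
  test→fetch: fetch black — skip
test black
Every edge goes to a white or black vertex — no back edge, so the graph is acyclic.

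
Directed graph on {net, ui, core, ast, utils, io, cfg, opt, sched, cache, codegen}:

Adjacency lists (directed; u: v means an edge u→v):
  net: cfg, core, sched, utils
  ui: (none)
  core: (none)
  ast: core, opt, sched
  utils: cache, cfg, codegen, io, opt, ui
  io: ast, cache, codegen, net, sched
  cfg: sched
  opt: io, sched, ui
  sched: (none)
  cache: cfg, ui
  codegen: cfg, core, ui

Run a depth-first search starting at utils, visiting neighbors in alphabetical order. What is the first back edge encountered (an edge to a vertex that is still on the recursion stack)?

DFS from utils (visiting neighbors in alphabetical order); mark gray on enter, black on exit:
utils gray
  cache gray
    cfg gray
      sched gray
      sched black
    cfg black
    ui gray
    ui black
  cache black
  utils→cfg: cfg black — skip
  codegen gray
    codegen→cfg: cfg black — skip
    core gray
    core black
    codegen→ui: ui black — skip
  codegen black
  io gray
    ast gray
      ast→core: core black — skip
      opt gray
        opt→io: io is gray → back edge
First back edge: opt → io.

opt->io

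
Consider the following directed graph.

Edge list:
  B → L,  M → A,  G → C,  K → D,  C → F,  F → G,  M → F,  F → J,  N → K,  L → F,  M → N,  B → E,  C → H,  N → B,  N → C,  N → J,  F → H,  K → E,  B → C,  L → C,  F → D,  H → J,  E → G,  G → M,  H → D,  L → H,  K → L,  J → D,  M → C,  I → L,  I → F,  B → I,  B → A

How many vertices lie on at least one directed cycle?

10

A vertex is on a directed cycle iff it belongs to a strongly connected component of size ≥ 2 (or has a self-loop).
The vertices on cycles are {B, C, E, F, G, I, K, L, M, N} — 10 in total.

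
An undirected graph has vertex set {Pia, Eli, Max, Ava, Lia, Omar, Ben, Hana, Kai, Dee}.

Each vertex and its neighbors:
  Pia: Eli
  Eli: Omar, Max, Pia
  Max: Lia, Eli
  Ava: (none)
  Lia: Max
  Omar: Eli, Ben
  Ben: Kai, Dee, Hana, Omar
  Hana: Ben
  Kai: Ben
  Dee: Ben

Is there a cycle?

No

DFS, tracking each vertex's parent; an edge to a visited non-parent vertex closes a cycle.
Start from Kai:
visit Kai (parent –)
  visit Ben (parent Kai)
    Ben–Kai: parent, skip
    visit Dee (parent Ben)
      Dee–Ben: parent, skip
    visit Hana (parent Ben)
      Hana–Ben: parent, skip
    visit Omar (parent Ben)
      visit Eli (parent Omar)
        Eli–Omar: parent, skip
        visit Max (parent Eli)
          visit Lia (parent Max)
            Lia–Max: parent, skip
          Max–Eli: parent, skip
        visit Pia (parent Eli)
          Pia–Eli: parent, skip
      Omar–Ben: parent, skip
visit Ava (parent –)
No non-parent visited neighbor found — the graph is a forest.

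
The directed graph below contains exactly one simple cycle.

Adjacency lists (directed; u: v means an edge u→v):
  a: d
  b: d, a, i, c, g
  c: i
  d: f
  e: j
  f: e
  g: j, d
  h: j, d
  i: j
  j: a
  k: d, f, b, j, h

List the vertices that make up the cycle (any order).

a, d, e, f, j

DFS with gray/black marking from f:
f gray
  e gray
    j gray
      a gray
        d gray
          d→f: f is gray → back edge
Back edge closes the cycle f → e → j → a → d → f; its vertices are {a, d, e, f, j}.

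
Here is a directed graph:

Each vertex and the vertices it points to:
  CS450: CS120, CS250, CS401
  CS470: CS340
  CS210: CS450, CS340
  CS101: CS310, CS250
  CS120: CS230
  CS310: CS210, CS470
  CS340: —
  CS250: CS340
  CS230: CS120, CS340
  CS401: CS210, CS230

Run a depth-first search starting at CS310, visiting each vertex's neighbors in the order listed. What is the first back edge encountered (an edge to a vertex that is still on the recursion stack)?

DFS from CS310 (visiting each vertex's neighbors in the order listed); mark gray on enter, black on exit:
CS310 gray
  CS210 gray
    CS450 gray
      CS120 gray
        CS230 gray
          CS230→CS120: CS120 is gray → back edge
First back edge: CS230 → CS120.

CS230→CS120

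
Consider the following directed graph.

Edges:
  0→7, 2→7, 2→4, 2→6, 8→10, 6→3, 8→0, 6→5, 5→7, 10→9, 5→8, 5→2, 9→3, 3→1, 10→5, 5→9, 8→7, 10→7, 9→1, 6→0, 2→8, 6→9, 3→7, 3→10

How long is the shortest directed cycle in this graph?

For each vertex v, BFS finds the shortest path from v back to v.
The shortest such closed walk is 5 → 8 → 10 → 5, length 3.

3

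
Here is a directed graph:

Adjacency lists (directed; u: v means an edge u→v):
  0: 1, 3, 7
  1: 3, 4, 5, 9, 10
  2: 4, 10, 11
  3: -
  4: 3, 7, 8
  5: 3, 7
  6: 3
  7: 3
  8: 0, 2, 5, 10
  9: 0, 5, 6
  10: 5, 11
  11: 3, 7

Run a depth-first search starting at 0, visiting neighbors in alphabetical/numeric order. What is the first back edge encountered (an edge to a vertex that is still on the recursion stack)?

8→0

DFS from 0 (visiting neighbors in alphabetical/numeric order); mark gray on enter, black on exit:
0 gray
  1 gray
    3 gray
    3 black
    4 gray
      4→3: 3 black — skip
      7 gray
        7→3: 3 black — skip
      7 black
      8 gray
        8→0: 0 is gray → back edge
First back edge: 8 → 0.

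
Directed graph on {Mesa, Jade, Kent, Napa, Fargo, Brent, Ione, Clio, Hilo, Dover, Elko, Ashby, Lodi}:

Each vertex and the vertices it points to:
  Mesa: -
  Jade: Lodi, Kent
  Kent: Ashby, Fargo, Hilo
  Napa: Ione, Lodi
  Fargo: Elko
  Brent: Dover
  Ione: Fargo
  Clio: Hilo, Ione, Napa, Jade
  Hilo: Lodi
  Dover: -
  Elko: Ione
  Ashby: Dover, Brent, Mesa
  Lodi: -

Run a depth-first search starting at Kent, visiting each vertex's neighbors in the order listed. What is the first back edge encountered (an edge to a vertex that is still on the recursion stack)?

Ione→Fargo

DFS from Kent (visiting each vertex's neighbors in the order listed); mark gray on enter, black on exit:
Kent gray
  Ashby gray
    Dover gray
    Dover black
    Brent gray
      Brent→Dover: Dover black — skip
    Brent black
    Mesa gray
    Mesa black
  Ashby black
  Fargo gray
    Elko gray
      Ione gray
        Ione→Fargo: Fargo is gray → back edge
First back edge: Ione → Fargo.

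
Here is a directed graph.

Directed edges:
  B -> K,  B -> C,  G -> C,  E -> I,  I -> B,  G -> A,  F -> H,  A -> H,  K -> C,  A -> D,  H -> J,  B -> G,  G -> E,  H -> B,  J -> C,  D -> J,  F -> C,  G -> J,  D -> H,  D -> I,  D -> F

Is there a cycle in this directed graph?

Yes

DFS with white/gray/black marking, starting from J:
J gray
  C gray
  C black
J black
D gray
  I gray
    B gray
      G gray
        G→C: C black — skip
        E gray
          E→I: I is gray → back edge
Back edge found, so a cycle exists: I → B → G → E → I.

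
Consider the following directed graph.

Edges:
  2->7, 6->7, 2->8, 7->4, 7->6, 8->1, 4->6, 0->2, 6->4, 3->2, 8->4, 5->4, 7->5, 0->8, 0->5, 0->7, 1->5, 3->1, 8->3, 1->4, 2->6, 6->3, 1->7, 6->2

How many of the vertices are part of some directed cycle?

A vertex is on a directed cycle iff it belongs to a strongly connected component of size ≥ 2 (or has a self-loop).
The vertices on cycles are {1, 2, 3, 4, 5, 6, 7, 8} — 8 in total.

8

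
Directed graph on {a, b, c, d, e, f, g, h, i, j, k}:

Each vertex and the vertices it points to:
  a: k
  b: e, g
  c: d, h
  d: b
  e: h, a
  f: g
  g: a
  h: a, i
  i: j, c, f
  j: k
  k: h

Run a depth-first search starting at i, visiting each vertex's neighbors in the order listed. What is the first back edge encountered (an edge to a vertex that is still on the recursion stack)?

DFS from i (visiting each vertex's neighbors in the order listed); mark gray on enter, black on exit:
i gray
  j gray
    k gray
      h gray
        a gray
          a→k: k is gray → back edge
First back edge: a → k.

a->k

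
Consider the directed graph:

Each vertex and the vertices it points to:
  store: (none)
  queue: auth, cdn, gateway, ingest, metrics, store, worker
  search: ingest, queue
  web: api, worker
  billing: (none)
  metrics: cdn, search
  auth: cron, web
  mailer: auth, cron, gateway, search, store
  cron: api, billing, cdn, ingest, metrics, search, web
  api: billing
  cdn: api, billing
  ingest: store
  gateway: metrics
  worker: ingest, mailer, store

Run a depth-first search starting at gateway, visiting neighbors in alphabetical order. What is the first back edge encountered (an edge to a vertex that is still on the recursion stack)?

cron→metrics

DFS from gateway (visiting neighbors in alphabetical order); mark gray on enter, black on exit:
gateway gray
  metrics gray
    cdn gray
      api gray
        billing gray
        billing black
      api black
      cdn→billing: billing black — skip
    cdn black
    search gray
      ingest gray
        store gray
        store black
      ingest black
      queue gray
        auth gray
          cron gray
            cron→api: api black — skip
            cron→billing: billing black — skip
            cron→cdn: cdn black — skip
            cron→ingest: ingest black — skip
            cron→metrics: metrics is gray → back edge
First back edge: cron → metrics.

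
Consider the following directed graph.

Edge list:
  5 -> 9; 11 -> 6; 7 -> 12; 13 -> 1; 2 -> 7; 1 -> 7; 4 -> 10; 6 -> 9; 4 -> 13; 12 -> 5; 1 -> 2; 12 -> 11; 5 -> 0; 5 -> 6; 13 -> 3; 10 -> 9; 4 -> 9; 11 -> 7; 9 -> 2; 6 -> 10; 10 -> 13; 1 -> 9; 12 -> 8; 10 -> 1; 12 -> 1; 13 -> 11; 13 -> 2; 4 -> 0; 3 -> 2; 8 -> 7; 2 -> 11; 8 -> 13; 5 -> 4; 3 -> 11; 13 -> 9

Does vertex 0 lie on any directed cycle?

No

0 lies on a cycle iff there is a path from 0 back to itself.
Exploring from 0, it never reaches itself; equivalently, its strongly connected component is a singleton.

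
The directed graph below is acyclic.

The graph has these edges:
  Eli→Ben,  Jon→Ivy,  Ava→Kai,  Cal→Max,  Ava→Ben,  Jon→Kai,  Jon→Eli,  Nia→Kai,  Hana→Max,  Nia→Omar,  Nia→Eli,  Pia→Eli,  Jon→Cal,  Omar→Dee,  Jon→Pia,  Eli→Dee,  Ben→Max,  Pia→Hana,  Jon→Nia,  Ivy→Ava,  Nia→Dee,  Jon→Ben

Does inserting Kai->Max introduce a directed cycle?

Adding Kai→Max creates a cycle iff Max can already reach Kai.
Explore from Max: no path reaches Kai. The graph stays acyclic.

No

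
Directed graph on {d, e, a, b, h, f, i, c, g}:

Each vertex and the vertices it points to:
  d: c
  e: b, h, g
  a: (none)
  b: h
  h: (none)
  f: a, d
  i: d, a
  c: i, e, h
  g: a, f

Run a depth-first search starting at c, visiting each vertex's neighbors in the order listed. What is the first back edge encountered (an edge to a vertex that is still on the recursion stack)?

DFS from c (visiting each vertex's neighbors in the order listed); mark gray on enter, black on exit:
c gray
  i gray
    d gray
      d→c: c is gray → back edge
First back edge: d → c.

d→c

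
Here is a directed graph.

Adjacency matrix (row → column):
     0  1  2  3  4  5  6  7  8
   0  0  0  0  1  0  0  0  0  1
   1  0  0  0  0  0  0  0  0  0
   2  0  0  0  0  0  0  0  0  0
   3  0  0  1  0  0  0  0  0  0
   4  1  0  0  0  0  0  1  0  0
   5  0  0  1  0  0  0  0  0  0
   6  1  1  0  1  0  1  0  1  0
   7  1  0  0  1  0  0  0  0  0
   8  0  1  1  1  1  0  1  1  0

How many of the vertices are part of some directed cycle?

5

A vertex is on a directed cycle iff it belongs to a strongly connected component of size ≥ 2 (or has a self-loop).
The vertices on cycles are {0, 4, 6, 7, 8} — 5 in total.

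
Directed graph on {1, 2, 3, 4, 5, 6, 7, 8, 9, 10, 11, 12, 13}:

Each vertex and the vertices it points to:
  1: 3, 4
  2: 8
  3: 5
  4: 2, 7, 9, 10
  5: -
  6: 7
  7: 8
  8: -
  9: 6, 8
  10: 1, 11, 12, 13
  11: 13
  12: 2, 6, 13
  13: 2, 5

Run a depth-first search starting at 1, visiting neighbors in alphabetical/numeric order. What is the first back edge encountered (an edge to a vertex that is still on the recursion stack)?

10→1

DFS from 1 (visiting neighbors in alphabetical/numeric order); mark gray on enter, black on exit:
1 gray
  3 gray
    5 gray
    5 black
  3 black
  4 gray
    2 gray
      8 gray
      8 black
    2 black
    7 gray
      7→8: 8 black — skip
    7 black
    9 gray
      6 gray
        6→7: 7 black — skip
      6 black
      9→8: 8 black — skip
    9 black
    10 gray
      10→1: 1 is gray → back edge
First back edge: 10 → 1.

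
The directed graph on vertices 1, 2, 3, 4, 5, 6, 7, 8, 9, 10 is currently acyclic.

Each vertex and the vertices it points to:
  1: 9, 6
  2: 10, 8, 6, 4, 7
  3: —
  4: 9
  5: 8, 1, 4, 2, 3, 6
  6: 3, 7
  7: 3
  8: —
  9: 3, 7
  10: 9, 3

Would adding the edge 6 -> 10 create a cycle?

Adding 6→10 creates a cycle iff 10 can already reach 6.
Explore from 10: no path reaches 6. The graph stays acyclic.

No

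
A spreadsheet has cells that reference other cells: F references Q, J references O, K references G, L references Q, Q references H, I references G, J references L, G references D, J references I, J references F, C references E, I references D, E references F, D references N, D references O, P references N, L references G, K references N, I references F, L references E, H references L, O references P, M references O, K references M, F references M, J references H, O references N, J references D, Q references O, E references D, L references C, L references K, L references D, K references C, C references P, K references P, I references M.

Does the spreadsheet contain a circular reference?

Yes

DFS with white/gray/black marking, starting from L:
L gray
  C gray
    E gray
      F gray
        Q gray
          O gray
            P gray
              N gray
              N black
            P black
            O→N: N black — skip
          O black
          H gray
            H→L: L is gray → back edge
Back edge found, so a cycle exists: L → C → E → F → Q → H → L.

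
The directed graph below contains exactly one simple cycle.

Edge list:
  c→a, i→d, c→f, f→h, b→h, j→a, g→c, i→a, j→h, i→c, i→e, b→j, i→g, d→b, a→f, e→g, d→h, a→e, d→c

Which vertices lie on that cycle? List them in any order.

a, c, e, g

DFS with gray/black marking from e:
e gray
  g gray
    c gray
      f gray
        h gray
        h black
      f black
      a gray
        a→f: f black — skip
        a→e: e is gray → back edge
Back edge closes the cycle e → g → c → a → e; its vertices are {a, c, e, g}.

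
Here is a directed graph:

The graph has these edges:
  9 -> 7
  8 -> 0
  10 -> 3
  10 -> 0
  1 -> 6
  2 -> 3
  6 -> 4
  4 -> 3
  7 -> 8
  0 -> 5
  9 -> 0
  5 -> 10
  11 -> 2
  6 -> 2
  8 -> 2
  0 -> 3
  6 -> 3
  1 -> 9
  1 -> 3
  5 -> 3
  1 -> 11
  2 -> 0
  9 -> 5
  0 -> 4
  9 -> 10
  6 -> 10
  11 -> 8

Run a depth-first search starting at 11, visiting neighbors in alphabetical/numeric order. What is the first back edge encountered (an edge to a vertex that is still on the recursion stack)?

DFS from 11 (visiting neighbors in alphabetical/numeric order); mark gray on enter, black on exit:
11 gray
  2 gray
    0 gray
      3 gray
      3 black
      4 gray
        4→3: 3 black — skip
      4 black
      5 gray
        5→3: 3 black — skip
        10 gray
          10→0: 0 is gray → back edge
First back edge: 10 → 0.

10→0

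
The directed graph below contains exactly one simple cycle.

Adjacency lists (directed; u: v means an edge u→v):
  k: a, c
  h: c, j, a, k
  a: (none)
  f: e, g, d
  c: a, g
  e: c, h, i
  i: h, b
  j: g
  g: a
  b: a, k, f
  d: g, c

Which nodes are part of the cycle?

b, e, f, i

DFS with gray/black marking from b:
b gray
  a gray
  a black
  k gray
    k→a: a black — skip
    c gray
      c→a: a black — skip
      g gray
        g→a: a black — skip
      g black
    c black
  k black
  f gray
    e gray
      e→c: c black — skip
      h gray
        h→c: c black — skip
        j gray
          j→g: g black — skip
        j black
        h→a: a black — skip
        h→k: k black — skip
      h black
      i gray
        i→h: h black — skip
        i→b: b is gray → back edge
Back edge closes the cycle b → f → e → i → b; its vertices are {b, e, f, i}.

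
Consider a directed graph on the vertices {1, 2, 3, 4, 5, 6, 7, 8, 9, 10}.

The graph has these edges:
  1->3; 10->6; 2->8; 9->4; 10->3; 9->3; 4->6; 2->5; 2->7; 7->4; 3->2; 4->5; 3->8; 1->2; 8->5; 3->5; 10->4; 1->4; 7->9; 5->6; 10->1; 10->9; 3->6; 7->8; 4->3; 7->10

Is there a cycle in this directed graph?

DFS with white/gray/black marking, starting from 2:
2 gray
  5 gray
    6 gray
    6 black
  5 black
  7 gray
    8 gray
      8→5: 5 black — skip
    8 black
    4 gray
      3 gray
        3→2: 2 is gray → back edge
Back edge found, so a cycle exists: 2 → 7 → 4 → 3 → 2.

Yes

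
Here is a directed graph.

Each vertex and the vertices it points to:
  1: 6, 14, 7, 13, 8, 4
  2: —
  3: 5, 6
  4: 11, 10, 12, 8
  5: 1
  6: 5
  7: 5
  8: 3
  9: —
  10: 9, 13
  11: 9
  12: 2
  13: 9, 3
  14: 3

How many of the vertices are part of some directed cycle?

10

A vertex is on a directed cycle iff it belongs to a strongly connected component of size ≥ 2 (or has a self-loop).
The vertices on cycles are {1, 3, 4, 5, 6, 7, 8, 10, 13, 14} — 10 in total.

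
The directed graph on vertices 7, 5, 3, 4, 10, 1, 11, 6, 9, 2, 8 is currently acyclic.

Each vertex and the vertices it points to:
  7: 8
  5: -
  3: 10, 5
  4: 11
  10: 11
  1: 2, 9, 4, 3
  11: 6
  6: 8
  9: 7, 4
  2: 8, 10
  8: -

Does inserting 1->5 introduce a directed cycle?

Adding 1→5 creates a cycle iff 5 can already reach 1.
Explore from 5: no path reaches 1. The graph stays acyclic.

No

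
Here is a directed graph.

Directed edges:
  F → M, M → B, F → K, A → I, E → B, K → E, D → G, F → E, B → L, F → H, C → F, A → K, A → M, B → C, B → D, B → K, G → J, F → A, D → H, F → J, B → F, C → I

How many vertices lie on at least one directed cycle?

A vertex is on a directed cycle iff it belongs to a strongly connected component of size ≥ 2 (or has a self-loop).
The vertices on cycles are {A, B, C, E, F, K, M} — 7 in total.

7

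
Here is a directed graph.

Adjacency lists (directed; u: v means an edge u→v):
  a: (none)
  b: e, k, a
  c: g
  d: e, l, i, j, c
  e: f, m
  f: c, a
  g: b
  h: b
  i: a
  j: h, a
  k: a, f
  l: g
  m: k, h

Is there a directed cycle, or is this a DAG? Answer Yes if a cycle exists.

Yes

DFS with white/gray/black marking, starting from h:
h gray
  b gray
    e gray
      f gray
        c gray
          g gray
            g→b: b is gray → back edge
Back edge found, so a cycle exists: b → e → f → c → g → b.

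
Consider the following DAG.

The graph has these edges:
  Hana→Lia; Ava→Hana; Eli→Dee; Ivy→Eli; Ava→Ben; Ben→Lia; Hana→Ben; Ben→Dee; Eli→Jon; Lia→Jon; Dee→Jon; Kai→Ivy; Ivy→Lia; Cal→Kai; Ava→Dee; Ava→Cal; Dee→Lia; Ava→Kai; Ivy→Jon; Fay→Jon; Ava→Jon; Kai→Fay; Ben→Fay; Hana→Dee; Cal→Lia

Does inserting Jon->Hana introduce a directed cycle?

Yes

Adding Jon→Hana creates a cycle iff Hana can already reach Jon.
Path from Hana: Hana → Dee → Jon.
So Hana → … → Jon → Hana is a cycle.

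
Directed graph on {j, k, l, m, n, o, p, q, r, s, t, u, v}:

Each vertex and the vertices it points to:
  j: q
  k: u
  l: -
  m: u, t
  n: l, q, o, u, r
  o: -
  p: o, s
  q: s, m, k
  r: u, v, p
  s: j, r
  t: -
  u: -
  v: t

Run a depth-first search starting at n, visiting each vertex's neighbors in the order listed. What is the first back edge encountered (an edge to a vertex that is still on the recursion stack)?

j->q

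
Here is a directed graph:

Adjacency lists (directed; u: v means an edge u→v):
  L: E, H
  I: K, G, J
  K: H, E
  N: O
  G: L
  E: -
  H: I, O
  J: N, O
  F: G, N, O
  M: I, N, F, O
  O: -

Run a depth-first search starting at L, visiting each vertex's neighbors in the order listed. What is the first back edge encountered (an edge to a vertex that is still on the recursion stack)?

K→H

DFS from L (visiting each vertex's neighbors in the order listed); mark gray on enter, black on exit:
L gray
  E gray
  E black
  H gray
    I gray
      K gray
        K→H: H is gray → back edge
First back edge: K → H.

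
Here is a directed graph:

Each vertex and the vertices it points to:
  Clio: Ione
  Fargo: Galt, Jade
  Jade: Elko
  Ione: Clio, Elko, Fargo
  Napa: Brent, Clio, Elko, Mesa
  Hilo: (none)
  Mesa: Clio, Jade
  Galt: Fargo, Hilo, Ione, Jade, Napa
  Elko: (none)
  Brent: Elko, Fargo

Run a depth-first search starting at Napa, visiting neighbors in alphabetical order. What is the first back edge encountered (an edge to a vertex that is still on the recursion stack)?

DFS from Napa (visiting neighbors in alphabetical order); mark gray on enter, black on exit:
Napa gray
  Brent gray
    Elko gray
    Elko black
    Fargo gray
      Galt gray
        Galt→Fargo: Fargo is gray → back edge
First back edge: Galt → Fargo.

Galt->Fargo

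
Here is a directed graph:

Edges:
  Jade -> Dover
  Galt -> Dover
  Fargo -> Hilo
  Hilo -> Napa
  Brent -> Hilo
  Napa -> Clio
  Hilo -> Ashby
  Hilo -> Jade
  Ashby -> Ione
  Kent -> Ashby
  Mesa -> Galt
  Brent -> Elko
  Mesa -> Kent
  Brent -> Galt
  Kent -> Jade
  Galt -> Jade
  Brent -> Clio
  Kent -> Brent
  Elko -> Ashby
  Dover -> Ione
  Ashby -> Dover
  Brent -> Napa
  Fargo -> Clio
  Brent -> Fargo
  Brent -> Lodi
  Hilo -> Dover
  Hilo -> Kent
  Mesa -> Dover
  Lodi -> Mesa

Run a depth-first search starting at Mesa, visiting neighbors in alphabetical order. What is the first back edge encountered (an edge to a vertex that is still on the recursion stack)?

DFS from Mesa (visiting neighbors in alphabetical order); mark gray on enter, black on exit:
Mesa gray
  Dover gray
    Ione gray
    Ione black
  Dover black
  Galt gray
    Galt→Dover: Dover black — skip
    Jade gray
      Jade→Dover: Dover black — skip
    Jade black
  Galt black
  Kent gray
    Ashby gray
      Ashby→Dover: Dover black — skip
      Ashby→Ione: Ione black — skip
    Ashby black
    Brent gray
      Clio gray
      Clio black
      Elko gray
        Elko→Ashby: Ashby black — skip
      Elko black
      Fargo gray
        Fargo→Clio: Clio black — skip
        Hilo gray
          Hilo→Ashby: Ashby black — skip
          Hilo→Dover: Dover black — skip
          Hilo→Jade: Jade black — skip
          Hilo→Kent: Kent is gray → back edge
First back edge: Hilo → Kent.

Hilo->Kent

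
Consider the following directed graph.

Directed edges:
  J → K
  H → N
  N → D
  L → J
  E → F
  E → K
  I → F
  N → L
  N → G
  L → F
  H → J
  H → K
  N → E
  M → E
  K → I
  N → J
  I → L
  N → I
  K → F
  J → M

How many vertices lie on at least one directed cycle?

A vertex is on a directed cycle iff it belongs to a strongly connected component of size ≥ 2 (or has a self-loop).
The vertices on cycles are {E, I, J, K, L, M} — 6 in total.

6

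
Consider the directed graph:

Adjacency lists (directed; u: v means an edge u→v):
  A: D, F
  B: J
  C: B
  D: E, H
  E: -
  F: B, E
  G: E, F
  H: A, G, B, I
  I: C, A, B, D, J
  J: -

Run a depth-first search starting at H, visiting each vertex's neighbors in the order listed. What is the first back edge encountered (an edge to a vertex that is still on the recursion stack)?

DFS from H (visiting each vertex's neighbors in the order listed); mark gray on enter, black on exit:
H gray
  A gray
    D gray
      E gray
      E black
      D→H: H is gray → back edge
First back edge: D → H.

D→H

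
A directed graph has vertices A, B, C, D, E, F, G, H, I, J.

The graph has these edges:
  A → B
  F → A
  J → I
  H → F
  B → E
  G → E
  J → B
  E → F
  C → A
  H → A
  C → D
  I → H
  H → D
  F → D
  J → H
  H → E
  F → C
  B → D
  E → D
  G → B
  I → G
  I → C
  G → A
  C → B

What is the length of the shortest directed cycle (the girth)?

4

For each vertex v, BFS finds the shortest path from v back to v.
The shortest such closed walk is C → B → E → F → C, length 4.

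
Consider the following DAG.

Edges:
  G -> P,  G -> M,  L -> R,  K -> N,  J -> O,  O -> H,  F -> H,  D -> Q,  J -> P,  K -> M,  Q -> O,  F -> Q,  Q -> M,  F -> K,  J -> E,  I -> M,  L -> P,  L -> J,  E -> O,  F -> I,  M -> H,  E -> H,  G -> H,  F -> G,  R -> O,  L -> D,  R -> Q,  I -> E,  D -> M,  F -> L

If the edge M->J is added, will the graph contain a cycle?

No

Adding M→J creates a cycle iff J can already reach M.
Explore from J: no path reaches M. The graph stays acyclic.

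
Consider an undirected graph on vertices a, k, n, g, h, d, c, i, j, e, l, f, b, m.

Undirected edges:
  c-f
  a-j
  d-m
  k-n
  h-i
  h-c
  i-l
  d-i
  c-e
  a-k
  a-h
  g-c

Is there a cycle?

DFS, tracking each vertex's parent; an edge to a visited non-parent vertex closes a cycle.
Start from j:
visit j (parent –)
  visit a (parent j)
    visit h (parent a)
      visit i (parent h)
        visit d (parent i)
          d–i: parent, skip
          visit m (parent d)
            m–d: parent, skip
        visit l (parent i)
          l–i: parent, skip
        i–h: parent, skip
      visit c (parent h)
        visit f (parent c)
          f–c: parent, skip
        c–h: parent, skip
        visit g (parent c)
          g–c: parent, skip
        visit e (parent c)
          e–c: parent, skip
      h–a: parent, skip
    a–j: parent, skip
    visit k (parent a)
      k–a: parent, skip
      visit n (parent k)
        n–k: parent, skip
visit b (parent –)
No non-parent visited neighbor found — the graph is a forest.

No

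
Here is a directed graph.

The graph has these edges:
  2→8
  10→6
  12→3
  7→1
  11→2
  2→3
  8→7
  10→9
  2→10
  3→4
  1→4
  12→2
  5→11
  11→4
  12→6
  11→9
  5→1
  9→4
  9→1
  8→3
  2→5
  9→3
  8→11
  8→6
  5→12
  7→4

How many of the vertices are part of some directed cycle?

A vertex is on a directed cycle iff it belongs to a strongly connected component of size ≥ 2 (or has a self-loop).
The vertices on cycles are {2, 5, 8, 11, 12} — 5 in total.

5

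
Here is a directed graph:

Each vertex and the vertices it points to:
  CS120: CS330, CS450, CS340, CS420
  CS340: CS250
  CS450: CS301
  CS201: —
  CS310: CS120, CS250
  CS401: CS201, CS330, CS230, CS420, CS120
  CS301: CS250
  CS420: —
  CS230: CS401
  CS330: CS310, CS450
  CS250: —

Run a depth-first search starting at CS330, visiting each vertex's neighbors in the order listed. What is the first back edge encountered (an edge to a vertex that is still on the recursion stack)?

CS120→CS330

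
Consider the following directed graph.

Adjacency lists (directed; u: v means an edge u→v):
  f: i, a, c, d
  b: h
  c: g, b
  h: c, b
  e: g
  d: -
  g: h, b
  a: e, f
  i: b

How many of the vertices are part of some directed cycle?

6

A vertex is on a directed cycle iff it belongs to a strongly connected component of size ≥ 2 (or has a self-loop).
The vertices on cycles are {a, b, c, f, g, h} — 6 in total.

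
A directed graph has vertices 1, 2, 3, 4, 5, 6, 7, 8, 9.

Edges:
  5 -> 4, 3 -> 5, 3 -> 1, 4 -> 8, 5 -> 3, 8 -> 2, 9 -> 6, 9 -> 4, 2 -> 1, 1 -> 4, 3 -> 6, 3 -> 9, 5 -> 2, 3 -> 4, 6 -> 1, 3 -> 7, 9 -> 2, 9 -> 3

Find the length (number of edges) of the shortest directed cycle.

2

For each vertex v, BFS finds the shortest path from v back to v.
The shortest such closed walk is 9 → 3 → 9, length 2.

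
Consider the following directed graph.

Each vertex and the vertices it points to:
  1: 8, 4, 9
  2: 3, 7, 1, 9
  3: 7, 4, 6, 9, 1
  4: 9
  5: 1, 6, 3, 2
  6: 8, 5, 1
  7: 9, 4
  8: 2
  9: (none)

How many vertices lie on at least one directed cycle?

6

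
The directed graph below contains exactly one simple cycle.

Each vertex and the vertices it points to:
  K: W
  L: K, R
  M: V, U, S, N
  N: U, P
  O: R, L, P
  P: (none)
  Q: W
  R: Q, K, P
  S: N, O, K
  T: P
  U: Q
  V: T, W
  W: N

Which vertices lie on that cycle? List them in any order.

N, Q, U, W

DFS with gray/black marking from N:
N gray
  U gray
    Q gray
      W gray
        W→N: N is gray → back edge
Back edge closes the cycle N → U → Q → W → N; its vertices are {N, Q, U, W}.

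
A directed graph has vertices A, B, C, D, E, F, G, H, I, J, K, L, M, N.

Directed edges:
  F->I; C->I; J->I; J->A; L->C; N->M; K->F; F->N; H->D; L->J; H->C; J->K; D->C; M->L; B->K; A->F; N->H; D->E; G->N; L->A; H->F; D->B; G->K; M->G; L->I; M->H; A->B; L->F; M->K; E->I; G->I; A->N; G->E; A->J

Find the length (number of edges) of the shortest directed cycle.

For each vertex v, BFS finds the shortest path from v back to v.
The shortest such closed walk is A → J → A, length 2.

2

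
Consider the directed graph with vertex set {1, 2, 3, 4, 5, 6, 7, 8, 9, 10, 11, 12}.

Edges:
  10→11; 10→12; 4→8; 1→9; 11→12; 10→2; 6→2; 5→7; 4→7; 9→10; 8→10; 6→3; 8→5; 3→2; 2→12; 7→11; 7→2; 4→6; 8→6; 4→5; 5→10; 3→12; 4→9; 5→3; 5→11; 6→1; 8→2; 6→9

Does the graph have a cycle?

No

DFS with white/gray/black marking, starting from 2:
2 gray
  12 gray
  12 black
2 black
1 gray
  9 gray
    10 gray
      11 gray
        11→12: 12 black — skip
      11 black
      10→12: 12 black — skip
      10→2: 2 black — skip
    10 black
  9 black
1 black
3 gray
  3→2: 2 black — skip
  3→12: 12 black — skip
3 black
4 gray
  7 gray
    7→2: 2 black — skip
    7→11: 11 black — skip
  7 black
  8 gray
    8→2: 2 black — skip
    5 gray
      5→7: 7 black — skip
      5→10: 10 black — skip
      5→3: 3 black — skip
      5→11: 11 black — skip
    5 black
    6 gray
      6→3: 3 black — skip
      6→1: 1 black — skip
      6→9: 9 black — skip
      6→2: 2 black — skip
    6 black
    8→10: 10 black — skip
  8 black
  4→9: 9 black — skip
  4→6: 6 black — skip
  4→5: 5 black — skip
4 black
Every edge goes to a white or black vertex — no back edge, so the graph is acyclic.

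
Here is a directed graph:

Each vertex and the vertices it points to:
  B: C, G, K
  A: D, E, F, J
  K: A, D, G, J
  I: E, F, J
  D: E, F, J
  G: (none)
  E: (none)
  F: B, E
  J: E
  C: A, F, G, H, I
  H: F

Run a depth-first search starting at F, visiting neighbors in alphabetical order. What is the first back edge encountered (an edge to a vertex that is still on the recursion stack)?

D->F

DFS from F (visiting neighbors in alphabetical order); mark gray on enter, black on exit:
F gray
  B gray
    C gray
      A gray
        D gray
          E gray
          E black
          D→F: F is gray → back edge
First back edge: D → F.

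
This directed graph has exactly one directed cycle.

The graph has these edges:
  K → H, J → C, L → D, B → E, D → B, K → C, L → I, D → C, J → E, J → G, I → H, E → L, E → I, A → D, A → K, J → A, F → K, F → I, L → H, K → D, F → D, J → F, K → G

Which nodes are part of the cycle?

DFS with gray/black marking from E:
E gray
  L gray
    H gray
    H black
    D gray
      B gray
        B→E: E is gray → back edge
Back edge closes the cycle E → L → D → B → E; its vertices are {B, D, E, L}.

B, D, E, L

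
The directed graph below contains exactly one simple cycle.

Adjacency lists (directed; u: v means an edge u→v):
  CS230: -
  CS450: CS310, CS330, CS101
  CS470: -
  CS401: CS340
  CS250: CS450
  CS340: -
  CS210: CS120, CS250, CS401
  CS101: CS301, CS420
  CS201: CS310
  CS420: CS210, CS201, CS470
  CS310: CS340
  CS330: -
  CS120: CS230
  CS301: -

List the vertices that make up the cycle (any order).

DFS with gray/black marking from CS101:
CS101 gray
  CS301 gray
  CS301 black
  CS420 gray
    CS210 gray
      CS120 gray
        CS230 gray
        CS230 black
      CS120 black
      CS250 gray
        CS450 gray
          CS310 gray
            CS340 gray
            CS340 black
          CS310 black
          CS330 gray
          CS330 black
          CS450→CS101: CS101 is gray → back edge
Back edge closes the cycle CS101 → CS420 → CS210 → CS250 → CS450 → CS101; its vertices are {CS101, CS210, CS250, CS420, CS450}.

CS101, CS210, CS250, CS420, CS450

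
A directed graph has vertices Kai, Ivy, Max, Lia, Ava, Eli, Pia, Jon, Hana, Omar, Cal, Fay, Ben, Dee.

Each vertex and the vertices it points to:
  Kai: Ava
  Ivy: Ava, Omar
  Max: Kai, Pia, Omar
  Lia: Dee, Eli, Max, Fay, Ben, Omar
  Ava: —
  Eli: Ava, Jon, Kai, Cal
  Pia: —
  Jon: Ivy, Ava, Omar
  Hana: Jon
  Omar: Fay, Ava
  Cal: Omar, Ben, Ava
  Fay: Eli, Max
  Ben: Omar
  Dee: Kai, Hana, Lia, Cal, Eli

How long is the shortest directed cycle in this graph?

For each vertex v, BFS finds the shortest path from v back to v.
The shortest such closed walk is Lia → Dee → Lia, length 2.

2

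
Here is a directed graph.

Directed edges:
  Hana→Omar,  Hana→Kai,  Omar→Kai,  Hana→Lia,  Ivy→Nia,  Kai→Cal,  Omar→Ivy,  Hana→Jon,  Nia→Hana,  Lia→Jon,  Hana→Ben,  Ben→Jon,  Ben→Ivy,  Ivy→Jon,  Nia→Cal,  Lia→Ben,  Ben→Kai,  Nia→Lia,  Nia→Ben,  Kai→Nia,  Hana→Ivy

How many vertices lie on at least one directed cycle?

7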